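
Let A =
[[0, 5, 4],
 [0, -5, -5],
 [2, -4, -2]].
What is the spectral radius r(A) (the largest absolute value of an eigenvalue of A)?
r(A) = (8 + sqrt(104))/2 ≈ 9.099

The eigenvalues of A are the roots of its characteristic polynomial. With M = A (coefficients from the trace, the sum of principal 2x2 minors, and det A):
  p(λ) = det(λ I - M) = λ^3 + 7λ^2 - 18λ + 10.
By the rational root theorem any rational root is an integer divisor of 10. Testing λ = 1: p(1) = 1 + 7 - 18 + 10 = 0, so λ = 1 is a root. Dividing out (λ - 1) leaves p(λ) = (λ - 1)(λ^2 + 8λ - 10). For λ^2 + 8λ - 10 the discriminant is 104. It is nonnegative but not a perfect square, so the roots are real and irrational: λ = (-8 ± sqrt(104))/2 ≈ 1.099, -9.099.
Thus the eigenvalues (to 4 decimals) are 1.099 (modulus 1.099); -9.099 (modulus 9.099); 1 (modulus 1). The spectral radius is the largest modulus: r(A) = (8 + sqrt(104))/2 ≈ 9.099. (Cross-check: r(A) ≤ ||A||_2 ≈ 10.4998; equality holds whenever A is normal, though it can also hold for some non-normal A.)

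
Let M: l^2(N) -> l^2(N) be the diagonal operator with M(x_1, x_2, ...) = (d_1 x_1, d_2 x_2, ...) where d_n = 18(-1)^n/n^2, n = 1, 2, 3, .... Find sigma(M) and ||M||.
sigma(M) = {18(-1)^n/n^2 : n ≥ 1} ∪ {0}; ||M|| = 18

A bounded diagonal operator on l^2 with diagonal entries d_n has spectrum equal to the closure of {d_n : n ≥ 1}: every d_n is an eigenvalue (with eigenvector e_n), so {d_n} ⊂ sigma(M); the spectrum is closed, so its closure is too; and for lambda not in the closure, (M - lambda I) has bounded inverse (the diagonal entries 1/(d_n - lambda) are bounded). For our sequence d_n = 18(-1)^n/n^2, n = 1, 2, 3, ...:
  - {d_n} = {18(-1)^n/n^2 : n ≥ 1}; the only limit point is 0
  - closure = {18(-1)^n/n^2 : n ≥ 1} ∪ {0}
For the norm: a diagonal operator has ||M|| = sup_n |d_n|. Here |d_n| = 18/n^2 is decreasing, so sup_n |d_n| = |d_1| = 18. So ||M|| = 18.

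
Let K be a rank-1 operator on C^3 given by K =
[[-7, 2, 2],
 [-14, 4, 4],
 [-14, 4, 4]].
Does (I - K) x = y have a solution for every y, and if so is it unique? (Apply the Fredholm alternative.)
(I - K) is singular (det(I - K) = 0, i.e. 1 ∈ sigma(K)). (I - K) x = y is solvable iff y ⊥ ker((I - K)^*) = span{(-7, 2, 2)}, i.e. iff -7y_1 + 2y_2 + 2y_3 = 0. When solvable, the solutions are x = y + c·(1, 2, 2), c arbitrary (ker(I - K) = span{(1, 2, 2)}, dimension 1).

K has rank 1, so it is an outer product K = u v^T: every row of K is a multiple of one row vector. Reading off the entries, u = (1, 2, 2) and v = (-7, 2, 2) (row i of K equals u_i·v^T). A rank-one matrix u v^T satisfies K u = u (v·u) and kills the (2)-dimensional subspace v^⊥, so its characteristic polynomial is lambda^2 (lambda - v·u) with v·u = tr K = 1. Hence the eigenvalues of I - K are 1 (multiplicity 2) and 1 - (1) = 0, so det(I - K) = 0. (Direct check: I - K =
[[8, -2, -2],
 [14, -3, -4],
 [14, -4, -3]]
has determinant 0.) So 1 is an eigenvalue of K and (I - K) is not invertible. The finite-dimensional Fredholm alternative says: either (I - K) is invertible, or ker(I - K) ≠ {0} and then range(I - K) = ker((I - K)^*)^⊥, with dim ker(I - K) = dim ker((I - K)^*). We are in the second case, so we need both kernels. Kernel of I - K: (I - K) u = u - u (v·u) = u - u = 0, so ker(I - K) = span{u} = span{(1, 2, 2)} (it is exactly 1-dimensional because rank(I - K) = 2). Kernel of the adjoint: K is real, so (I - K)^* = I - K^T = I - v u^T, and (I - v u^T) v = v - v (u·v) = 0; hence ker((I - K)^*) = span{v} = span{(-7, 2, 2)}. Therefore (I - K) x = y is solvable iff <y, v> = 0, i.e. iff -7y_1 + 2y_2 + 2y_3 = 0. When this holds, K y = u (v·y) = 0, so (I - K) y = y and x = y is a particular solution; the full solution set is the line x = y + c·u = y + c·(1, 2, 2), c ∈ C.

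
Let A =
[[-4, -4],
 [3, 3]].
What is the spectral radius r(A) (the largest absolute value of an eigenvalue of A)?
r(A) = 1

The eigenvalues of A are the roots of its characteristic polynomial. With M = A (coefficients from the trace and determinant):
  p(λ) = det(λ I - M) = λ^2 + λ.
For λ^2 + λ the discriminant is 1. It is a perfect square (1^2), so the roots are rational: λ = (-1 ± 1)/2 = 0, -1.
Thus the eigenvalues (to 4 decimals) are 0 (modulus 0); -1 (modulus 1). The spectral radius is the largest modulus: r(A) = 1. (Cross-check: r(A) ≤ ||A||_2 ≈ 7.0711; equality holds whenever A is normal, though it can also hold for some non-normal A.)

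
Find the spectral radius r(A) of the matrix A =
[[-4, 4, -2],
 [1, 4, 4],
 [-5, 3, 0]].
r(A) ≈ 7.2623

The eigenvalues of A are the roots of its characteristic polynomial. With M = A (coefficients from the trace, the sum of principal 2x2 minors, and det A):
  p(λ) = det(λ I - M) = λ^3 - 42λ + 78.
No integer candidate from the rational root theorem (±divisors of 78) is a root, so the roots are irrational. The cubic discriminant is Δ = 132084 > 0, so there are three distinct real roots. p(-8) = -98 and p(-7) = 29 have opposite signs, so a root lies in (-8, -7); Newton's method refines it to λ ≈ -7.2623. p(2) = 2 and p(3) = -21 have opposite signs, so a root lies in (2, 3); Newton's method refines it to λ ≈ 2.0676. p(5) = -7 and p(6) = 42 have opposite signs, so a root lies in (5, 6); Newton's method refines it to λ ≈ 5.1947. Check (Vieta): the three roots sum to 0, matching tr M = 0.
Thus the eigenvalues (to 4 decimals) are -7.2623 (modulus 7.2623); 2.0676 (modulus 2.0676); 5.1947 (modulus 5.1947). The spectral radius is the largest modulus: r(A) ≈ 7.2623. (Cross-check: r(A) ≤ ||A||_2 ≈ 8.2885; equality holds whenever A is normal, though it can also hold for some non-normal A.)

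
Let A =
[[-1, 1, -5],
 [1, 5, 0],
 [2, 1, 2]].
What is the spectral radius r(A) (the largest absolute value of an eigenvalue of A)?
r(A) ≈ 4.924

The eigenvalues of A are the roots of its characteristic polynomial. With M = A (coefficients from the trace, the sum of principal 2x2 minors, and det A):
  p(λ) = det(λ I - M) = λ^3 - 6λ^2 + 12λ - 33.
No integer candidate from the rational root theorem (±divisors of 33) is a root, so the roots are irrational. The cubic discriminant is Δ = -16875 < 0, so there is one real root and a complex-conjugate pair. p(4) = -17 and p(5) = 2 have opposite signs, so a root lies in (4, 5); Newton's method refines it to λ ≈ 4.924. Dividing out (λ - (4.924)) leaves approximately λ^2 - 1.076λ + 6.7018. For λ^2 - 1.076λ + 6.7018 the discriminant is -25.6496. It is negative, so the remaining roots are the complex-conjugate pair λ ≈ 0.538 ± 2.5323i. Their product equals the constant term, so |λ|^2 ≈ 6.7018 and |λ| ≈ 2.5888.
Thus the eigenvalues (to 4 decimals) are 4.924 (modulus 4.924); 0.538 ± 2.5323i (modulus 2.5888). The spectral radius is the largest modulus: r(A) ≈ 4.924. (Cross-check: r(A) ≤ ||A||_2 ≈ 5.6839; equality holds whenever A is normal, though it can also hold for some non-normal A.)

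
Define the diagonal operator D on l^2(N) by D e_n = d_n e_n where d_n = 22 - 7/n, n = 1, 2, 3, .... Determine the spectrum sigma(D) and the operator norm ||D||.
sigma(D) = {22 - 7/n : n ≥ 1} ∪ {22}; ||D|| = 22

A bounded diagonal operator on l^2 with diagonal entries d_n has spectrum equal to the closure of {d_n : n ≥ 1}: every d_n is an eigenvalue (with eigenvector e_n), so {d_n} ⊂ sigma(D); the spectrum is closed, so its closure is too; and for lambda not in the closure, (D - lambda I) has bounded inverse (the diagonal entries 1/(d_n - lambda) are bounded). For our sequence d_n = 22 - 7/n, n = 1, 2, 3, ...:
  - {d_n} = {22 - 7/n : n ≥ 1}; the only limit point is 22
  - closure = {22 - 7/n : n ≥ 1} ∪ {22}
For the norm: a diagonal operator has ||D|| = sup_n |d_n|. Here d_n = 22 - 7/n increases monotonically from d_1 = 15 toward 22, with all terms in [15, 22); so sup_n |d_n| = 22 (the supremum is the limit, not attained). So ||D|| = 22.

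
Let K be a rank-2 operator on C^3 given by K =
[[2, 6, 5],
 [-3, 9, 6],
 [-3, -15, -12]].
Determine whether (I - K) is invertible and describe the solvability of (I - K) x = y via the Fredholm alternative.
(I - K) is invertible (det(I - K) = 11 ≠ 0), so for every y in C^3 the equation (I - K) x = y has a unique solution.

K has rank 2 and factors as K = U V^T = u1 v1^T + u2 v2^T with u1 = (-1, -3, 3), v1 = (1, -3, -2), u2 = (-1, 0, 2), v2 = (-3, -3, -3) (multiplying out reproduces the displayed K). The nonzero eigenvalues of U V^T coincide with those of the 2 x 2 matrix G = V^T U = [[v1·u1, v1·u2], [v2·u1, v2·u2]] = [[2, -5], [3, -3]], and by the Sylvester determinant identity det(I_3 - U V^T) = det(I_2 - V^T U) = det([[-1, 5], [-3, 4]]) = (-1)(4) - (5)(-3) = 11. (Direct check: I - K =
[[-1, -6, -5],
 [3, -8, -6],
 [3, 15, 13]]
has determinant 11.) The finite-dimensional Fredholm alternative says: either (I - K) is invertible, or ker(I - K) ≠ {0} and then range(I - K) = ker((I - K)^*)^⊥, with dim ker(I - K) = dim ker((I - K)^*). Since det(I - K) ≠ 0, 1 is not an eigenvalue of K and ker(I - K) = {0}, so we are in the first case: for every y there is a unique x = (I - K)^(-1) y. (Explicitly, by the Woodbury identity, (I - U V^T)^(-1) = I + U (I_2 - G)^(-1) V^T.)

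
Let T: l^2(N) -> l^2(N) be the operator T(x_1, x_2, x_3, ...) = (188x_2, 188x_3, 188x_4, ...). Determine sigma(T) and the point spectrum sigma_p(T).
sigma(T) = closed disk {z in C : |z| ≤ 188}; sigma_p(T) = open disk {z in C : |z| < 188}

Note T = 188·V where V is the unit left shift (V x)_k = x_{k+1}; so sigma(T) = 188·sigma(V) and ||T|| = 188||V||. ||T x||^2 = 35344sum_{k≥2} |x_k|^2 ≤ 35344||x||^2, with equality on {x : x_1 = 0}, so ||T|| = 188. For any lambda with |lambda| < 188, set r = lambda/188 (|r| < 1); the vector x = (1, r, r^2, ...) is in l^2 and satisfies T x = 188(r, r^2, ...) = lambda x, so lambda is an eigenvalue. On the boundary |lambda| = 188 the geometric series diverges, so no l^2 eigenvector exists, but these lambda lie in the approximate point spectrum. Hence sigma(T) is the closed disk of radius 188 and sigma_p(T) is the open disk.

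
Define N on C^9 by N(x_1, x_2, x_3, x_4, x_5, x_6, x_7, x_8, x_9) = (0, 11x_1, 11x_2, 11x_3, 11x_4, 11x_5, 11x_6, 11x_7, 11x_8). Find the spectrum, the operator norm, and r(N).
sigma(N) = {0}; ||N|| = 11; r(N) = 0. (N is nilpotent with N^9 = 0.)

On C^9, N is a strictly lower-triangular matrix with 11 on the subdiagonal and zeros elsewhere, so its characteristic polynomial is lambda^9 and every eigenvalue is 0: sigma(N) = {0}. For the operator norm, N e_i = 11e_{i+1} for i = 1, ..., 8 and N e_9 = 0, so the singular values of N are 11 (with multiplicity 8) and 0; hence ||N|| = 11. The spectral radius r(N) = max|lambda| = 0. Note ||N|| > r(N) — characteristic of non-normal nilpotent operators. Indeed N^9 = 0.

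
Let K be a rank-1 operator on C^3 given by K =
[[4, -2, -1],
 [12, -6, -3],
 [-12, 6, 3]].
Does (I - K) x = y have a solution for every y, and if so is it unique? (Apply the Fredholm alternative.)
(I - K) is singular (det(I - K) = 0, i.e. 1 ∈ sigma(K)). (I - K) x = y is solvable iff y ⊥ ker((I - K)^*) = span{(4, -2, -1)}, i.e. iff 4y_1 - 2y_2 - y_3 = 0. When solvable, the solutions are x = y + c·(1, 3, -3), c arbitrary (ker(I - K) = span{(1, 3, -3)}, dimension 1).

K has rank 1, so it is an outer product K = u v^T: every row of K is a multiple of one row vector. Reading off the entries, u = (1, 3, -3) and v = (4, -2, -1) (row i of K equals u_i·v^T). A rank-one matrix u v^T satisfies K u = u (v·u) and kills the (2)-dimensional subspace v^⊥, so its characteristic polynomial is lambda^2 (lambda - v·u) with v·u = tr K = 1. Hence the eigenvalues of I - K are 1 (multiplicity 2) and 1 - (1) = 0, so det(I - K) = 0. (Direct check: I - K =
[[-3, 2, 1],
 [-12, 7, 3],
 [12, -6, -2]]
has determinant 0.) So 1 is an eigenvalue of K and (I - K) is not invertible. The finite-dimensional Fredholm alternative says: either (I - K) is invertible, or ker(I - K) ≠ {0} and then range(I - K) = ker((I - K)^*)^⊥, with dim ker(I - K) = dim ker((I - K)^*). We are in the second case, so we need both kernels. Kernel of I - K: (I - K) u = u - u (v·u) = u - u = 0, so ker(I - K) = span{u} = span{(1, 3, -3)} (it is exactly 1-dimensional because rank(I - K) = 2). Kernel of the adjoint: K is real, so (I - K)^* = I - K^T = I - v u^T, and (I - v u^T) v = v - v (u·v) = 0; hence ker((I - K)^*) = span{v} = span{(4, -2, -1)}. Therefore (I - K) x = y is solvable iff <y, v> = 0, i.e. iff 4y_1 - 2y_2 - y_3 = 0. When this holds, K y = u (v·y) = 0, so (I - K) y = y and x = y is a particular solution; the full solution set is the line x = y + c·u = y + c·(1, 3, -3), c ∈ C.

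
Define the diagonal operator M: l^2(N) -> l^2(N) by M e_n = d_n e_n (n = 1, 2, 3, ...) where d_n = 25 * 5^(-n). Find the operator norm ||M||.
||M|| = 5 (attained at n = 1)

For M diagonal, ||M|| = sup_n |d_n|. The sequence d_n = 25 * 5^(-n) is positive and strictly decreasing (ratio 5^(-1) < 1), so the supremum is d_1 = 25/5 = 5. Hence ||M|| = 5.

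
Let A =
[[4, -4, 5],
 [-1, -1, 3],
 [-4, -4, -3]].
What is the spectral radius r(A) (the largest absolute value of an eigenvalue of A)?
r(A) ≈ 5.5218

The eigenvalues of A are the roots of its characteristic polynomial. With M = A (coefficients from the trace, the sum of principal 2x2 minors, and det A):
  p(λ) = det(λ I - M) = λ^3 + 15λ - 120.
No integer candidate from the rational root theorem (±divisors of 120) is a root, so the roots are irrational. The cubic discriminant is Δ = -402300 < 0, so there is one real root and a complex-conjugate pair. p(3) = -48 and p(4) = 4 have opposite signs, so a root lies in (3, 4); Newton's method refines it to λ ≈ 3.9357. Dividing out (λ - (3.9357)) leaves approximately λ^2 + 3.9357λ + 30.4899. For λ^2 + 3.9357λ + 30.4899 the discriminant is -106.4698. It is negative, so the remaining roots are the complex-conjugate pair λ ≈ -1.9679 ± 5.1592i. Their product equals the constant term, so |λ|^2 ≈ 30.4899 and |λ| ≈ 5.5218.
Thus the eigenvalues (to 4 decimals) are 3.9357 (modulus 3.9357); -1.9679 ± 5.1592i (modulus 5.5218). The spectral radius is the largest modulus: r(A) ≈ 5.5218. (Cross-check: r(A) ≤ ||A||_2 ≈ 8.3154; equality holds whenever A is normal, though it can also hold for some non-normal A.)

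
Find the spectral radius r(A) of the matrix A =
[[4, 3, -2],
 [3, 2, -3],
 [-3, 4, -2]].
r(A) ≈ 6.1971

The eigenvalues of A are the roots of its characteristic polynomial. With M = A (coefficients from the trace, the sum of principal 2x2 minors, and det A):
  p(λ) = det(λ I - M) = λ^3 - 4λ^2 - 7λ - 41.
No integer candidate from the rational root theorem (±divisors of 41) is a root, so the roots are irrational. The cubic discriminant is Δ = -74391 < 0, so there is one real root and a complex-conjugate pair. p(6) = -11 and p(7) = 57 have opposite signs, so a root lies in (6, 7); Newton's method refines it to λ ≈ 6.1971. Dividing out (λ - (6.1971)) leaves approximately λ^2 + 2.1971λ + 6.616. For λ^2 + 2.1971λ + 6.616 the discriminant is -21.6364. It is negative, so the remaining roots are the complex-conjugate pair λ ≈ -1.0986 ± 2.3257i. Their product equals the constant term, so |λ|^2 ≈ 6.616 and |λ| ≈ 2.5722.
Thus the eigenvalues (to 4 decimals) are 6.1971 (modulus 6.1971); -1.0986 ± 2.3257i (modulus 2.5722). The spectral radius is the largest modulus: r(A) ≈ 6.1971. (Cross-check: r(A) ≤ ||A||_2 ≈ 7.1775; equality holds whenever A is normal, though it can also hold for some non-normal A.)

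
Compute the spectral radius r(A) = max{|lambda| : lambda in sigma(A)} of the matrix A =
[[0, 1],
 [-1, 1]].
r(A) = 1

The eigenvalues of A are the roots of its characteristic polynomial. With M = A (coefficients from the trace and determinant):
  p(λ) = det(λ I - M) = λ^2 - λ + 1.
For λ^2 - λ + 1 the discriminant is -3. It is negative, so the roots are the complex-conjugate pair λ = 1/2 ± (sqrt(3)/2) i ≈ 0.5 ± 0.866i. For a conjugate pair the product of the roots equals the constant term, so |λ|^2 = 1 and |λ| = sqrt(1) = 1.
Thus the eigenvalues (to 4 decimals) are 0.5 ± 0.866i (modulus 1). The spectral radius is the largest modulus: r(A) = 1. (Cross-check: r(A) ≤ ||A||_2 ≈ 1.618; equality holds whenever A is normal, though it can also hold for some non-normal A.)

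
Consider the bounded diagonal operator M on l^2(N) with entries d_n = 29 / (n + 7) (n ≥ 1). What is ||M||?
||M|| = 29/8 (attained at n = 1)

For M diagonal, ||M|| = sup_n |d_n| = sup_n 29/(n + 7). This is positive and strictly decreasing in n, so the supremum is attained at n = 1: d_1 = 29/(1 + 7) = 29/8. Hence ||M|| = 29/8.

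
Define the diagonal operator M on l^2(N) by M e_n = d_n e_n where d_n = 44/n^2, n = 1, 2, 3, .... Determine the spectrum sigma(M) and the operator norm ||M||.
sigma(M) = {44/n^2 : n ≥ 1} ∪ {0}; ||M|| = 44

A bounded diagonal operator on l^2 with diagonal entries d_n has spectrum equal to the closure of {d_n : n ≥ 1}: every d_n is an eigenvalue (with eigenvector e_n), so {d_n} ⊂ sigma(M); the spectrum is closed, so its closure is too; and for lambda not in the closure, (M - lambda I) has bounded inverse (the diagonal entries 1/(d_n - lambda) are bounded). For our sequence d_n = 44/n^2, n = 1, 2, 3, ...:
  - {d_n} = {44/n^2 : n ≥ 1}; the only limit point is 0
  - closure = {44/n^2 : n ≥ 1} ∪ {0}
For the norm: a diagonal operator has ||M|| = sup_n |d_n|. Here d_n = 44/n^2 is positive and decreasing, so sup_n |d_n| = d_1 = 44. So ||M|| = 44.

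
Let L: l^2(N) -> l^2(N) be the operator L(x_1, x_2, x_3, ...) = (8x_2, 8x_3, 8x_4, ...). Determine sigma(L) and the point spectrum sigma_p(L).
sigma(L) = closed disk {z in C : |z| ≤ 8}; sigma_p(L) = open disk {z in C : |z| < 8}

Note L = 8·V where V is the unit left shift (V x)_k = x_{k+1}; so sigma(L) = 8·sigma(V) and ||L|| = 8||V||. ||L x||^2 = 64sum_{k≥2} |x_k|^2 ≤ 64||x||^2, with equality on {x : x_1 = 0}, so ||L|| = 8. For any lambda with |lambda| < 8, set r = lambda/8 (|r| < 1); the vector x = (1, r, r^2, ...) is in l^2 and satisfies L x = 8(r, r^2, ...) = lambda x, so lambda is an eigenvalue. On the boundary |lambda| = 8 the geometric series diverges, so no l^2 eigenvector exists, but these lambda lie in the approximate point spectrum. Hence sigma(L) is the closed disk of radius 8 and sigma_p(L) is the open disk.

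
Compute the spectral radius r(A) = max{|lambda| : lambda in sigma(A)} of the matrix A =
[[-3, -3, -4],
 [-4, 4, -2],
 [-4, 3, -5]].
r(A) ≈ 7.9315

The eigenvalues of A are the roots of its characteristic polynomial. With M = A (coefficients from the trace, the sum of principal 2x2 minors, and det A):
  p(λ) = det(λ I - M) = λ^3 + 4λ^2 - 39λ - 62.
No integer candidate from the rational root theorem (±divisors of 62) is a root, so the roots are irrational. The cubic discriminant is Δ = 347792 > 0, so there are three distinct real roots. p(-8) = -6 and p(-7) = 64 have opposite signs, so a root lies in (-8, -7); Newton's method refines it to λ ≈ -7.9315. p(-2) = 24 and p(-1) = -20 have opposite signs, so a root lies in (-2, -1); Newton's method refines it to λ ≈ -1.452. p(5) = -32 and p(6) = 64 have opposite signs, so a root lies in (5, 6); Newton's method refines it to λ ≈ 5.3835. Check (Vieta): the three roots sum to -4, matching tr M = -4.
Thus the eigenvalues (to 4 decimals) are -7.9315 (modulus 7.9315); -1.452 (modulus 1.452); 5.3835 (modulus 5.3835). The spectral radius is the largest modulus: r(A) ≈ 7.9315. (Cross-check: r(A) ≤ ||A||_2 ≈ 9.5346; equality holds whenever A is normal, though it can also hold for some non-normal A.)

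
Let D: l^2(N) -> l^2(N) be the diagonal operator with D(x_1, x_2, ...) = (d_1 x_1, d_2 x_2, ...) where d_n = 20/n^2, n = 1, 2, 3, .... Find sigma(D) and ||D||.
sigma(D) = {20/n^2 : n ≥ 1} ∪ {0}; ||D|| = 20

A bounded diagonal operator on l^2 with diagonal entries d_n has spectrum equal to the closure of {d_n : n ≥ 1}: every d_n is an eigenvalue (with eigenvector e_n), so {d_n} ⊂ sigma(D); the spectrum is closed, so its closure is too; and for lambda not in the closure, (D - lambda I) has bounded inverse (the diagonal entries 1/(d_n - lambda) are bounded). For our sequence d_n = 20/n^2, n = 1, 2, 3, ...:
  - {d_n} = {20/n^2 : n ≥ 1}; the only limit point is 0
  - closure = {20/n^2 : n ≥ 1} ∪ {0}
For the norm: a diagonal operator has ||D|| = sup_n |d_n|. Here d_n = 20/n^2 is positive and decreasing, so sup_n |d_n| = d_1 = 20. So ||D|| = 20.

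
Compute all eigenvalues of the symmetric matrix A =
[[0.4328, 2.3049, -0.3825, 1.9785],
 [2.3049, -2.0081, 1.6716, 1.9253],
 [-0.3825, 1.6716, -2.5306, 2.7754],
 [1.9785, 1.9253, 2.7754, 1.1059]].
sigma(A) ≈ {-5, -3, 0, 5}

A is real symmetric, so its spectrum consists of real eigenvalues. Expanding the characteristic polynomial of the displayed matrix gives
  det(λ I - A) = p(λ) = λ^4 + (3)λ^3 + (-25)λ^2 + (-75)λ + (0.0027).
Solving p(λ) = 0 yields eigenvalues ≈ -5, -3, 0, 5. (A is shown rounded to 4 decimals, so these recover the underlying integer eigenvalues to within that precision.)
Verification: the trace of A = -3 equals the sum of eigenvalues -3, and det(A) ≈ 0.0027 matches the eigenvalue product 0.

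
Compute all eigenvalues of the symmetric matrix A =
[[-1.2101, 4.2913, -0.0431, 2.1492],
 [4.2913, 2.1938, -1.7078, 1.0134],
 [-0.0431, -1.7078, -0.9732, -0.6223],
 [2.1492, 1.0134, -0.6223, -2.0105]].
sigma(A) ≈ {-5, -2, -1, 6}

A is real symmetric, so its spectrum consists of real eigenvalues. Expanding the characteristic polynomial of the displayed matrix gives
  det(λ I - A) = p(λ) = λ^4 + (2)λ^3 + (-31)λ^2 + (-92.0012)λ + (-60).
Solving p(λ) = 0 yields eigenvalues ≈ -5, -2, -1, 6. (A is shown rounded to 4 decimals, so these recover the underlying integer eigenvalues to within that precision.)
Verification: the trace of A = -2 equals the sum of eigenvalues -2, and det(A) ≈ -60.0010 matches the eigenvalue product -60.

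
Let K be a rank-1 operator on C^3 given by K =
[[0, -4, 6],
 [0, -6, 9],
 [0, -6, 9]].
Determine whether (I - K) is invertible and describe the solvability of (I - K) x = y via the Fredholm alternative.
(I - K) is invertible (det(I - K) = -2 ≠ 0), so for every y in C^3 the equation (I - K) x = y has a unique solution.

K has rank 1, so it is an outer product K = u v^T: every row of K is a multiple of one row vector. Reading off the entries, u = (2, 3, 3) and v = (0, -2, 3) (row i of K equals u_i·v^T). A rank-one matrix u v^T satisfies K u = u (v·u) and kills the (2)-dimensional subspace v^⊥, so its characteristic polynomial is lambda^2 (lambda - v·u) with v·u = tr K = 3. Hence the eigenvalues of I - K are 1 (multiplicity 2) and 1 - (3) = -2, so det(I - K) = -2. (Direct check: I - K =
[[1, 4, -6],
 [0, 7, -9],
 [0, 6, -8]]
has determinant -2.) The finite-dimensional Fredholm alternative says: either (I - K) is invertible, or ker(I - K) ≠ {0} and then range(I - K) = ker((I - K)^*)^⊥, with dim ker(I - K) = dim ker((I - K)^*). Since det(I - K) ≠ 0, 1 is not an eigenvalue of K and ker(I - K) = {0}, so we are in the first case: for every y there is a unique x = (I - K)^(-1) y. Explicitly, by the Sherman–Morrison formula, (I - u v^T)^(-1) = I + u v^T/(1 - v·u), i.e. (I - K)^(-1) = I + K/(-2).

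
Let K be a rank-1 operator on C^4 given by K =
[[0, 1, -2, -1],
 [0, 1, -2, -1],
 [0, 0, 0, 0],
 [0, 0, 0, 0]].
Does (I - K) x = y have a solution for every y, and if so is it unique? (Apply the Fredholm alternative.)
(I - K) is singular (det(I - K) = 0, i.e. 1 ∈ sigma(K)). (I - K) x = y is solvable iff y ⊥ ker((I - K)^*) = span{(0, 1, -2, -1)}, i.e. iff y_2 - 2y_3 - y_4 = 0. When solvable, the solutions are x = y + c·(1, 1, 0, 0), c arbitrary (ker(I - K) = span{(1, 1, 0, 0)}, dimension 1).

K has rank 1, so it is an outer product K = u v^T: every row of K is a multiple of one row vector. Reading off the entries, u = (1, 1, 0, 0) and v = (0, 1, -2, -1) (row i of K equals u_i·v^T). A rank-one matrix u v^T satisfies K u = u (v·u) and kills the (3)-dimensional subspace v^⊥, so its characteristic polynomial is lambda^3 (lambda - v·u) with v·u = tr K = 1. Hence the eigenvalues of I - K are 1 (multiplicity 3) and 1 - (1) = 0, so det(I - K) = 0. (Direct check: I - K =
[[1, -1, 2, 1],
 [0, 0, 2, 1],
 [0, 0, 1, 0],
 [0, 0, 0, 1]]
has determinant 0.) So 1 is an eigenvalue of K and (I - K) is not invertible. The finite-dimensional Fredholm alternative says: either (I - K) is invertible, or ker(I - K) ≠ {0} and then range(I - K) = ker((I - K)^*)^⊥, with dim ker(I - K) = dim ker((I - K)^*). We are in the second case, so we need both kernels. Kernel of I - K: (I - K) u = u - u (v·u) = u - u = 0, so ker(I - K) = span{u} = span{(1, 1, 0, 0)} (it is exactly 1-dimensional because rank(I - K) = 3). Kernel of the adjoint: K is real, so (I - K)^* = I - K^T = I - v u^T, and (I - v u^T) v = v - v (u·v) = 0; hence ker((I - K)^*) = span{v} = span{(0, 1, -2, -1)}. Therefore (I - K) x = y is solvable iff <y, v> = 0, i.e. iff y_2 - 2y_3 - y_4 = 0. When this holds, K y = u (v·y) = 0, so (I - K) y = y and x = y is a particular solution; the full solution set is the line x = y + c·u = y + c·(1, 1, 0, 0), c ∈ C.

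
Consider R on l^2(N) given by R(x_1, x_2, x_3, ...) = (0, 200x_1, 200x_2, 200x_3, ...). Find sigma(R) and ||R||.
sigma(R) = closed disk {z in C : |z| ≤ 200}; ||R|| = 200

Note R = 200·U where U is the unit right shift (U x)_k = x_{k-1} (with x_0 := 0); so ||R|| = 200||U|| and sigma(R) = 200·sigma(U). ||R x||^2 = sum_{k≥1} |200x_k|^2 = 40000||x||^2, so ||R|| = 200 and sigma(R) ⊂ {|z| ≤ 200}. For any |lambda| < 200, the equation (R - lambda I) x = 0 forces x_1 = 0, then 200x_k = lambda x_{k+1} ⇒ x = 0, so R has no eigenvalues. But (R - lambda I) is not surjective for |lambda| < 200: solving (R - lambda I) x = e_1 would require x_n proportional to (lambda/200)^(-n), which is not in l^2. So every |lambda| < 200 lies in the residual spectrum. The boundary |lambda| = 200 is in the approximate point spectrum (the spectrum is closed). Hence sigma(R) is the closed disk of radius 200.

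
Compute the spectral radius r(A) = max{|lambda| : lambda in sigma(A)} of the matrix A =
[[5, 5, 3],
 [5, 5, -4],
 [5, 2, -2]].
r(A) ≈ 9.6693

The eigenvalues of A are the roots of its characteristic polynomial. With M = A (coefficients from the trace, the sum of principal 2x2 minors, and det A):
  p(λ) = det(λ I - M) = λ^3 - 8λ^2 - 27λ + 105.
No integer candidate from the rational root theorem (±divisors of 105) is a root, so the roots are irrational. The cubic discriminant is Δ = 450993 > 0, so there are three distinct real roots. p(-5) = -85 and p(-4) = 21 have opposite signs, so a root lies in (-5, -4); Newton's method refines it to λ ≈ -4.234. p(2) = 27 and p(3) = -21 have opposite signs, so a root lies in (2, 3); Newton's method refines it to λ ≈ 2.5647. p(9) = -57 and p(10) = 35 have opposite signs, so a root lies in (9, 10); Newton's method refines it to λ ≈ 9.6693. Check (Vieta): the three roots sum to 8, matching tr M = 8.
Thus the eigenvalues (to 4 decimals) are -4.234 (modulus 4.234); 2.5647 (modulus 2.5647); 9.6693 (modulus 9.6693). The spectral radius is the largest modulus: r(A) ≈ 9.6693. (Cross-check: r(A) ≤ ||A||_2 ≈ 11.332; equality holds whenever A is normal, though it can also hold for some non-normal A.)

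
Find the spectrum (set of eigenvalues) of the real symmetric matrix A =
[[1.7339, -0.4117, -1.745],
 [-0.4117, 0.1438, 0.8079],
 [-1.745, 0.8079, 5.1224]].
sigma(A) ≈ {0, 1, 6}

A is real symmetric, so its spectrum consists of real eigenvalues. Expanding the characteristic polynomial of the displayed matrix gives
  det(λ I - A) = p(λ) = λ^3 + (-7)λ^2 + (6)λ + (0).
Solving p(λ) = 0 yields eigenvalues ≈ 0, 1, 6. (A is shown rounded to 4 decimals, so these recover the underlying integer eigenvalues to within that precision.)
Verification: the trace of A = 7 equals the sum of eigenvalues 7, and det(A) ≈ 0.0002 matches the eigenvalue product 0.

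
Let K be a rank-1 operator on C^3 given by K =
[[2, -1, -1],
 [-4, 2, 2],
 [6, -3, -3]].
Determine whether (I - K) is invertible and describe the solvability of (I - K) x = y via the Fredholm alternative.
(I - K) is singular (det(I - K) = 0, i.e. 1 ∈ sigma(K)). (I - K) x = y is solvable iff y ⊥ ker((I - K)^*) = span{(2, -1, -1)}, i.e. iff 2y_1 - y_2 - y_3 = 0. When solvable, the solutions are x = y + c·(1, -2, 3), c arbitrary (ker(I - K) = span{(1, -2, 3)}, dimension 1).

K has rank 1, so it is an outer product K = u v^T: every row of K is a multiple of one row vector. Reading off the entries, u = (1, -2, 3) and v = (2, -1, -1) (row i of K equals u_i·v^T). A rank-one matrix u v^T satisfies K u = u (v·u) and kills the (2)-dimensional subspace v^⊥, so its characteristic polynomial is lambda^2 (lambda - v·u) with v·u = tr K = 1. Hence the eigenvalues of I - K are 1 (multiplicity 2) and 1 - (1) = 0, so det(I - K) = 0. (Direct check: I - K =
[[-1, 1, 1],
 [4, -1, -2],
 [-6, 3, 4]]
has determinant 0.) So 1 is an eigenvalue of K and (I - K) is not invertible. The finite-dimensional Fredholm alternative says: either (I - K) is invertible, or ker(I - K) ≠ {0} and then range(I - K) = ker((I - K)^*)^⊥, with dim ker(I - K) = dim ker((I - K)^*). We are in the second case, so we need both kernels. Kernel of I - K: (I - K) u = u - u (v·u) = u - u = 0, so ker(I - K) = span{u} = span{(1, -2, 3)} (it is exactly 1-dimensional because rank(I - K) = 2). Kernel of the adjoint: K is real, so (I - K)^* = I - K^T = I - v u^T, and (I - v u^T) v = v - v (u·v) = 0; hence ker((I - K)^*) = span{v} = span{(2, -1, -1)}. Therefore (I - K) x = y is solvable iff <y, v> = 0, i.e. iff 2y_1 - y_2 - y_3 = 0. When this holds, K y = u (v·y) = 0, so (I - K) y = y and x = y is a particular solution; the full solution set is the line x = y + c·u = y + c·(1, -2, 3), c ∈ C.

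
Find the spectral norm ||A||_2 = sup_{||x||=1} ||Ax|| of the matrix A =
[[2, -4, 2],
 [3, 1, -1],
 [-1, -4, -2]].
||A||_2 ≈ 5.754 (= sqrt(largest eigenvalue of A^T A))

||A||_2 = sigma_max(A) = sqrt(lambda_max(A^T A)). Form the symmetric matrix M = A^T A =
[[14, -1, 3],
 [-1, 33, -1],
 [3, -1, 9]].
Its characteristic polynomial (trace, sum of principal 2x2 minors, determinant of M give the coefficients) is
  p(λ) = det(λ I - M) = λ^3 - 56λ^2 + 874λ - 3844.
No integer candidate from the rational root theorem (±divisors of 3844) is a root, so the roots are irrational. The cubic discriminant is Δ = 12305200 > 0, so there are three distinct real roots. p(7) = -127 and p(8) = 76 have opposite signs, so a root lies in (7, 8); Newton's method refines it to λ ≈ 7.5857. p(15) = 41 and p(16) = -100 have opposite signs, so a root lies in (15, 16); Newton's method refines it to λ ≈ 15.3054. p(33) = -49 and p(34) = 440 have opposite signs, so a root lies in (33, 34); Newton's method refines it to λ ≈ 33.109. Check (Vieta): the three roots sum to 56, matching tr M = 56.
So the eigenvalues of A^T A are ≈ 7.5857, 15.3054, 33.109 (all ≥ 0, as they must be for A^T A). The largest is λ_max ≈ 33.109, hence ||A||_2 = sqrt(λ_max) ≈ 5.754.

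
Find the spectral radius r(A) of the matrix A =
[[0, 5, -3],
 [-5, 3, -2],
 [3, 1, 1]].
r(A) ≈ 5.9952

The eigenvalues of A are the roots of its characteristic polynomial. With M = A (coefficients from the trace, the sum of principal 2x2 minors, and det A):
  p(λ) = det(λ I - M) = λ^3 - 4λ^2 + 39λ - 37.
No integer candidate from the rational root theorem (±divisors of 37) is a root, so the roots are irrational. The cubic discriminant is Δ = -155479 < 0, so there is one real root and a complex-conjugate pair. p(1) = -1 and p(2) = 33 have opposite signs, so a root lies in (1, 2); Newton's method refines it to λ ≈ 1.0294. Dividing out (λ - (1.0294)) leaves approximately λ^2 - 2.9706λ + 35.942. For λ^2 - 2.9706λ + 35.942 the discriminant is -134.9437. It is negative, so the remaining roots are the complex-conjugate pair λ ≈ 1.4853 ± 5.8083i. Their product equals the constant term, so |λ|^2 ≈ 35.942 and |λ| ≈ 5.9952.
Thus the eigenvalues (to 4 decimals) are 1.0294 (modulus 1.0294); 1.4853 ± 5.8083i (modulus 5.9952). The spectral radius is the largest modulus: r(A) ≈ 5.9952. (Cross-check: r(A) ≤ ||A||_2 ≈ 7.6741; equality holds whenever A is normal, though it can also hold for some non-normal A.)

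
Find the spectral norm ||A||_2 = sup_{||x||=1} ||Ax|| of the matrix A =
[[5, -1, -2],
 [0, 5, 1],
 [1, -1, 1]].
||A||_2 ≈ 6.0188 (= sqrt(largest eigenvalue of A^T A))

||A||_2 = sigma_max(A) = sqrt(lambda_max(A^T A)). Form the symmetric matrix M = A^T A =
[[26, -6, -9],
 [-6, 27, 6],
 [-9, 6, 6]].
Its characteristic polynomial (trace, sum of principal 2x2 minors, determinant of M give the coefficients) is
  p(λ) = det(λ I - M) = λ^3 - 59λ^2 + 867λ - 1521.
No integer candidate from the rational root theorem (±divisors of 1521) is a root, so the roots are irrational. The cubic discriminant is Δ = 98250048 > 0, so there are three distinct real roots. p(2) = -15 and p(3) = 576 have opposite signs, so a root lies in (2, 3); Newton's method refines it to λ ≈ 2.0234. p(20) = 219 and p(21) = -72 have opposite signs, so a root lies in (20, 21); Newton's method refines it to λ ≈ 20.7508. p(36) = -117 and p(37) = 440 have opposite signs, so a root lies in (36, 37); Newton's method refines it to λ ≈ 36.2258. Check (Vieta): the three roots sum to 59, matching tr M = 59.
So the eigenvalues of A^T A are ≈ 2.0234, 20.7508, 36.2258 (all ≥ 0, as they must be for A^T A). The largest is λ_max ≈ 36.2258, hence ||A||_2 = sqrt(λ_max) ≈ 6.0188.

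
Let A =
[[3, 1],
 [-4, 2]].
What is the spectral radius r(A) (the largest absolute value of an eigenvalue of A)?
r(A) = sqrt(10) ≈ 3.1623

The eigenvalues of A are the roots of its characteristic polynomial. With M = A (coefficients from the trace and determinant):
  p(λ) = det(λ I - M) = λ^2 - 5λ + 10.
For λ^2 - 5λ + 10 the discriminant is -15. It is negative, so the roots are the complex-conjugate pair λ = 5/2 ± (sqrt(15)/2) i ≈ 2.5 ± 1.9365i. For a conjugate pair the product of the roots equals the constant term, so |λ|^2 = 10 and |λ| = sqrt(10) ≈ 3.1623.
Thus the eigenvalues (to 4 decimals) are 2.5 ± 1.9365i (modulus 3.1623). The spectral radius is the largest modulus: r(A) = sqrt(10) ≈ 3.1623. (Cross-check: r(A) ≤ ||A||_2 ≈ 5.1167; equality holds whenever A is normal, though it can also hold for some non-normal A.)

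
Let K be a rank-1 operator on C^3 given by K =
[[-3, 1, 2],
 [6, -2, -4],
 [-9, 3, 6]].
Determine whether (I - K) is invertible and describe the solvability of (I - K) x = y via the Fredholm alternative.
(I - K) is singular (det(I - K) = 0, i.e. 1 ∈ sigma(K)). (I - K) x = y is solvable iff y ⊥ ker((I - K)^*) = span{(-3, 1, 2)}, i.e. iff -3y_1 + y_2 + 2y_3 = 0. When solvable, the solutions are x = y + c·(1, -2, 3), c arbitrary (ker(I - K) = span{(1, -2, 3)}, dimension 1).

K has rank 1, so it is an outer product K = u v^T: every row of K is a multiple of one row vector. Reading off the entries, u = (1, -2, 3) and v = (-3, 1, 2) (row i of K equals u_i·v^T). A rank-one matrix u v^T satisfies K u = u (v·u) and kills the (2)-dimensional subspace v^⊥, so its characteristic polynomial is lambda^2 (lambda - v·u) with v·u = tr K = 1. Hence the eigenvalues of I - K are 1 (multiplicity 2) and 1 - (1) = 0, so det(I - K) = 0. (Direct check: I - K =
[[4, -1, -2],
 [-6, 3, 4],
 [9, -3, -5]]
has determinant 0.) So 1 is an eigenvalue of K and (I - K) is not invertible. The finite-dimensional Fredholm alternative says: either (I - K) is invertible, or ker(I - K) ≠ {0} and then range(I - K) = ker((I - K)^*)^⊥, with dim ker(I - K) = dim ker((I - K)^*). We are in the second case, so we need both kernels. Kernel of I - K: (I - K) u = u - u (v·u) = u - u = 0, so ker(I - K) = span{u} = span{(1, -2, 3)} (it is exactly 1-dimensional because rank(I - K) = 2). Kernel of the adjoint: K is real, so (I - K)^* = I - K^T = I - v u^T, and (I - v u^T) v = v - v (u·v) = 0; hence ker((I - K)^*) = span{v} = span{(-3, 1, 2)}. Therefore (I - K) x = y is solvable iff <y, v> = 0, i.e. iff -3y_1 + y_2 + 2y_3 = 0. When this holds, K y = u (v·y) = 0, so (I - K) y = y and x = y is a particular solution; the full solution set is the line x = y + c·u = y + c·(1, -2, 3), c ∈ C.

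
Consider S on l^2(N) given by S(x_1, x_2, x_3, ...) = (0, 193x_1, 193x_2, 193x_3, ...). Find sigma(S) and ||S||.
sigma(S) = closed disk {z in C : |z| ≤ 193}; ||S|| = 193

Note S = 193·U where U is the unit right shift (U x)_k = x_{k-1} (with x_0 := 0); so ||S|| = 193||U|| and sigma(S) = 193·sigma(U). ||S x||^2 = sum_{k≥1} |193x_k|^2 = 37249||x||^2, so ||S|| = 193 and sigma(S) ⊂ {|z| ≤ 193}. For any |lambda| < 193, the equation (S - lambda I) x = 0 forces x_1 = 0, then 193x_k = lambda x_{k+1} ⇒ x = 0, so S has no eigenvalues. But (S - lambda I) is not surjective for |lambda| < 193: solving (S - lambda I) x = e_1 would require x_n proportional to (lambda/193)^(-n), which is not in l^2. So every |lambda| < 193 lies in the residual spectrum. The boundary |lambda| = 193 is in the approximate point spectrum (the spectrum is closed). Hence sigma(S) is the closed disk of radius 193.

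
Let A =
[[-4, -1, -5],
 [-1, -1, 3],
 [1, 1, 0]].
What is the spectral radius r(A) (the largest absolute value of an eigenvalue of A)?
r(A) ≈ 3.1928

The eigenvalues of A are the roots of its characteristic polynomial. With M = A (coefficients from the trace, the sum of principal 2x2 minors, and det A):
  p(λ) = det(λ I - M) = λ^3 + 5λ^2 + 5λ - 9.
No integer candidate from the rational root theorem (±divisors of 9) is a root, so the roots are irrational. The cubic discriminant is Δ = -1612 < 0, so there is one real root and a complex-conjugate pair. p(0) = -9 and p(1) = 2 have opposite signs, so a root lies in (0, 1); Newton's method refines it to λ ≈ 0.8829. Dividing out (λ - (0.8829)) leaves approximately λ^2 + 5.8829λ + 10.1939. For λ^2 + 5.8829λ + 10.1939 the discriminant is -6.1673. It is negative, so the remaining roots are the complex-conjugate pair λ ≈ -2.9414 ± 1.2417i. Their product equals the constant term, so |λ|^2 ≈ 10.1939 and |λ| ≈ 3.1928.
Thus the eigenvalues (to 4 decimals) are 0.8829 (modulus 0.8829); -2.9414 ± 1.2417i (modulus 3.1928). The spectral radius is the largest modulus: r(A) ≈ 3.1928. (Cross-check: r(A) ≤ ||A||_2 ≈ 6.7351; equality holds whenever A is normal, though it can also hold for some non-normal A.)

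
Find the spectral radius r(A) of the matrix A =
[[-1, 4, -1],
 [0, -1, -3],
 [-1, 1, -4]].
r(A) ≈ 3.7146

The eigenvalues of A are the roots of its characteristic polynomial. With M = A (coefficients from the trace, the sum of principal 2x2 minors, and det A):
  p(λ) = det(λ I - M) = λ^3 + 6λ^2 + 11λ - 6.
No integer candidate from the rational root theorem (±divisors of 6) is a root, so the roots are irrational. The cubic discriminant is Δ = -3884 < 0, so there is one real root and a complex-conjugate pair. p(0) = -6 and p(1) = 12 have opposite signs, so a root lies in (0, 1); Newton's method refines it to λ ≈ 0.4348. Dividing out (λ - (0.4348)) leaves approximately λ^2 + 6.4348λ + 13.7981. For λ^2 + 6.4348λ + 13.7981 the discriminant is -13.7854. It is negative, so the remaining roots are the complex-conjugate pair λ ≈ -3.2174 ± 1.8564i. Their product equals the constant term, so |λ|^2 ≈ 13.7981 and |λ| ≈ 3.7146.
Thus the eigenvalues (to 4 decimals) are 0.4348 (modulus 0.4348); -3.2174 ± 1.8564i (modulus 3.7146). The spectral radius is the largest modulus: r(A) ≈ 3.7146. (Cross-check: r(A) ≤ ||A||_2 ≈ 5.4785; equality holds whenever A is normal, though it can also hold for some non-normal A.)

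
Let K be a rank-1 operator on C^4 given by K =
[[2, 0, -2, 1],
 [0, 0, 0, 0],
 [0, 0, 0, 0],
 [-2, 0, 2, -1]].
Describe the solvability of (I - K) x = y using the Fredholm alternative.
(I - K) is singular (det(I - K) = 0, i.e. 1 ∈ sigma(K)). (I - K) x = y is solvable iff y ⊥ ker((I - K)^*) = span{(2, 0, -2, 1)}, i.e. iff 2y_1 - 2y_3 + y_4 = 0. When solvable, the solutions are x = y + c·(1, 0, 0, -1), c arbitrary (ker(I - K) = span{(1, 0, 0, -1)}, dimension 1).

K has rank 1, so it is an outer product K = u v^T: every row of K is a multiple of one row vector. Reading off the entries, u = (1, 0, 0, -1) and v = (2, 0, -2, 1) (row i of K equals u_i·v^T). A rank-one matrix u v^T satisfies K u = u (v·u) and kills the (3)-dimensional subspace v^⊥, so its characteristic polynomial is lambda^3 (lambda - v·u) with v·u = tr K = 1. Hence the eigenvalues of I - K are 1 (multiplicity 3) and 1 - (1) = 0, so det(I - K) = 0. (Direct check: I - K =
[[-1, 0, 2, -1],
 [0, 1, 0, 0],
 [0, 0, 1, 0],
 [2, 0, -2, 2]]
has determinant 0.) So 1 is an eigenvalue of K and (I - K) is not invertible. The finite-dimensional Fredholm alternative says: either (I - K) is invertible, or ker(I - K) ≠ {0} and then range(I - K) = ker((I - K)^*)^⊥, with dim ker(I - K) = dim ker((I - K)^*). We are in the second case, so we need both kernels. Kernel of I - K: (I - K) u = u - u (v·u) = u - u = 0, so ker(I - K) = span{u} = span{(1, 0, 0, -1)} (it is exactly 1-dimensional because rank(I - K) = 3). Kernel of the adjoint: K is real, so (I - K)^* = I - K^T = I - v u^T, and (I - v u^T) v = v - v (u·v) = 0; hence ker((I - K)^*) = span{v} = span{(2, 0, -2, 1)}. Therefore (I - K) x = y is solvable iff <y, v> = 0, i.e. iff 2y_1 - 2y_3 + y_4 = 0. When this holds, K y = u (v·y) = 0, so (I - K) y = y and x = y is a particular solution; the full solution set is the line x = y + c·u = y + c·(1, 0, 0, -1), c ∈ C.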